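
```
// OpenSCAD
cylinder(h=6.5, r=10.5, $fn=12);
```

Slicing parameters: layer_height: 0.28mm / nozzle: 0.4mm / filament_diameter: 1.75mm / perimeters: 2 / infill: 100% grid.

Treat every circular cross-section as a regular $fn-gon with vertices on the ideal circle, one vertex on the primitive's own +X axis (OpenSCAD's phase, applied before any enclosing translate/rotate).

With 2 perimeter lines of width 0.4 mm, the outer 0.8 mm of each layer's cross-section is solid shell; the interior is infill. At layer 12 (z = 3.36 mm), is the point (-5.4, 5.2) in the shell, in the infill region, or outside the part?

infill

At z = 3.36 mm: the cylinder: section is a regular 12-gon, circumradius r=10.5. Overall, the cross-section is a single solid region. The nearest boundary edge runs (-5.25, 9.09)→(-9.09, 5.25); distance from the point to it = 2.65 mm. The point is inside the cross-section and 2.65 mm from the nearest boundary — more than the 0.8 mm shell width (2 × 0.4), so it's in the infill interior.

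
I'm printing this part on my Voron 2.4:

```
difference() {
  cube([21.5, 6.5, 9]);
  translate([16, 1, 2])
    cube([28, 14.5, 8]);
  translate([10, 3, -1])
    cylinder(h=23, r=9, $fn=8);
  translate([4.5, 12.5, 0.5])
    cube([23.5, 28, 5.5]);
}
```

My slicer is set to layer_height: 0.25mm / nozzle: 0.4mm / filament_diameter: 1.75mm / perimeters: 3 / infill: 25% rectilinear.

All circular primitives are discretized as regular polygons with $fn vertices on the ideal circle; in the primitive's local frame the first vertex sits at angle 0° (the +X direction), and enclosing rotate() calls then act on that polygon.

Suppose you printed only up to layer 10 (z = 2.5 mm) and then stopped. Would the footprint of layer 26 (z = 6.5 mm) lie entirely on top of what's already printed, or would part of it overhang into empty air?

Compare the two slices. At z = 2.5: the 21.5×6.5 cube contributes its full rectangle (area 139.75 mm²); the cube at (16, 1) (footprint 28×14.5) is included at this height (area 406.00 mm²); the r=9 cylinder at (10, 3) gives a regular 8-gon of circumradius 9 (constant along its height) (area = (8/2)·9.000²·sin(360°/8) = 229.10 mm²); the cube at (4.5, 12.5) is present — its section is the full 23.5×28 rectangle (area 658.00 mm²); After the difference (first − rest): starting from the 21.5×6.5 cube (139.75 mm²), the 28×14.5 cube at (16, 1) partially overlaps it — only the 30.25 mm² overlap (of its 406.00 mm²) is removed, clipping the outline; the r=9 cylinder at (10, 3) partially overlaps it — only the 95.06 mm² overlap (of its 229.10 mm²) is removed, clipping the outline; the 23.5×28 cube at (4.5, 12.5) misses the remaining region (no effect) — area = 14.44 mm². At z = 6.5: the 21.5×6.5 cube contributes its full rectangle (area 139.75 mm²); the cube at (16, 1) is present — its section is the full 28×14.5 rectangle (area 406.00 mm²); the r=9 cylinder at (10, 3) contributes a regular 8-gon of circumradius 9 (area = (8/2)·9.000²·sin(360°/8) = 229.10 mm²); the cube at (4.5, 12.5) does not reach this height (z outside [0.5, 6]); Taking the first minus the rest: starting from the 21.5×6.5 cube (139.75 mm²), the 28×14.5 cube at (16, 1) partially overlaps it — only the 30.25 mm² overlap (of its 406.00 mm²) is removed, clipping the outline; the r=9 cylinder at (10, 3) partially overlaps it — only the 95.06 mm² overlap (of its 229.10 mm²) is removed, clipping the outline — area = 14.44 mm². Checking containment: the cross-section at z = 6.5 is a subset of the cross-section at z = 2.5.

entirely on top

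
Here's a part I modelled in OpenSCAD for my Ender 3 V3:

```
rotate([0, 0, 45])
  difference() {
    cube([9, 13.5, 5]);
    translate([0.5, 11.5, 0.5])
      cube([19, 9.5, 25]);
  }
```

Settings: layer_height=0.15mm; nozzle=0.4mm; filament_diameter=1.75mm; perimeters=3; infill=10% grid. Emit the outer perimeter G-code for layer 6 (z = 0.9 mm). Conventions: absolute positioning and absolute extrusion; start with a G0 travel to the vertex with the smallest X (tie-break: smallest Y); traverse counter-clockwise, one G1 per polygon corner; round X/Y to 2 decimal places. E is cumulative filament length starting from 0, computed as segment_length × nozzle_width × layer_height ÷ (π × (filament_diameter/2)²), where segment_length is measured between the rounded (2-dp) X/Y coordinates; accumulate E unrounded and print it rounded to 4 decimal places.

At z = 0.9 mm: the 9×13.5 cube contributes its full rectangle; the 19×9.5 cube at (0.5, 11.5) contributes its full rectangle; Taking the first minus the rest: starting from the 9×13.5 cube, the 19×9.5 cube at (0.5, 11.5) partially overlaps it — only the 17.00 mm² overlap (of its 180.50 mm²) is removed, clipping the outline — 1 connected region; (rotated 45° about Z; rotation is an isometry so areas/perimeters/island counts are preserved). The outline is a single polygon with 6 vertices. Extrusion per mm of travel: 0.4 × 0.15 / (π × 0.875²) = 0.024945. Accumulating E over each segment gives final E = 1.1225.

G0 X-9.55 Y9.55 Z0.90
G1 X0.00 Y0.00 E0.3369
G1 X6.36 Y6.36 E0.5613
G1 X-1.77 Y14.50 E0.8483
G1 X-7.78 Y8.49 E1.0603
G1 X-9.19 Y9.90 E1.1100
G1 X-9.55 Y9.55 E1.1225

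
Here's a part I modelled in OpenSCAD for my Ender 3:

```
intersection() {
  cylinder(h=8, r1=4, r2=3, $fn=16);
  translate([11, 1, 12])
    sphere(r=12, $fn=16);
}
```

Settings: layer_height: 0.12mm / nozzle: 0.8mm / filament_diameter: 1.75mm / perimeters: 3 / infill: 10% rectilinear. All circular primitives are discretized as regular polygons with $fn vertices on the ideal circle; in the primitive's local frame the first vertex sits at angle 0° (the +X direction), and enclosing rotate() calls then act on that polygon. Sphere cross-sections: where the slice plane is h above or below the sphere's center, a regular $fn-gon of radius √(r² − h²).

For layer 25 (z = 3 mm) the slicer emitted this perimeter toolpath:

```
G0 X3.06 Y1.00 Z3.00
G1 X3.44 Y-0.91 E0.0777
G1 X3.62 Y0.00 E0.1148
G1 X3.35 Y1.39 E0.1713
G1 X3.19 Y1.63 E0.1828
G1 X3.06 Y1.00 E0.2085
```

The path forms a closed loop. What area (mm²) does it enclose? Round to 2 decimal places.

Apply the shoelace formula to the sequence of (X, Y) vertices; enclosed area = 0.66 mm².

0.66 mm²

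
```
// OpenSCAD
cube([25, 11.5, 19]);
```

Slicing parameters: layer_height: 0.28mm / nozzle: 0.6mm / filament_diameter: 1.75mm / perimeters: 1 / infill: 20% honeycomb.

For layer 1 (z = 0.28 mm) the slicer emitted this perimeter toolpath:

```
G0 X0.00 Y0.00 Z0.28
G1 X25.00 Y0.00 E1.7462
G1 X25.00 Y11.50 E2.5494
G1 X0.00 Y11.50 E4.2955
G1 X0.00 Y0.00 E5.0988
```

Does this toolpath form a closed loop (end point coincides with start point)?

Start point (G0): (0.00, 0.00). End point (last G1): the path returns to the start — closed.

yes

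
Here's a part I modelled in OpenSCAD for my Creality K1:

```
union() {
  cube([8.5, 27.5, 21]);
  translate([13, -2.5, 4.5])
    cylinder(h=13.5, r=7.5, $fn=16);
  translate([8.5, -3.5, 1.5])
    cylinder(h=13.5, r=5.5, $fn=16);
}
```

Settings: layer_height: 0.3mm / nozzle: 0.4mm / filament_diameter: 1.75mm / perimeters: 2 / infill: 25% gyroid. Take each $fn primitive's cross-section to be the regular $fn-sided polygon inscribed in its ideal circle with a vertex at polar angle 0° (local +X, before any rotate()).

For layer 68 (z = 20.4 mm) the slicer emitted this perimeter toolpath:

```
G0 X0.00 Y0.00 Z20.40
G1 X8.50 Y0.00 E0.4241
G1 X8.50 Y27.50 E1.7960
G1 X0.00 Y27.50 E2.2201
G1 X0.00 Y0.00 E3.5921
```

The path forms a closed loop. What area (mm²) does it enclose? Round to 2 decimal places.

233.75 mm²

Apply the shoelace formula to the sequence of (X, Y) vertices; enclosed area = 233.75 mm².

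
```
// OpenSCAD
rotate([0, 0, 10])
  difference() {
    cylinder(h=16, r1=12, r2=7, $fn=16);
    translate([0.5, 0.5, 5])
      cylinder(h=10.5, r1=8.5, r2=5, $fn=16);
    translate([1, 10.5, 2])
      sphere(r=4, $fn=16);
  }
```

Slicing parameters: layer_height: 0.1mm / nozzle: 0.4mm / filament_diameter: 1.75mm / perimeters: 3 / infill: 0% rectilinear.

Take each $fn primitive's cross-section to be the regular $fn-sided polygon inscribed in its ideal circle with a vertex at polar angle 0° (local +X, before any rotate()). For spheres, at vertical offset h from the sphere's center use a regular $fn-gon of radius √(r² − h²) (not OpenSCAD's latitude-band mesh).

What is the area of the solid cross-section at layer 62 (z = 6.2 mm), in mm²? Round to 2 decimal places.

At z = 6.2 mm: the cone: at t=0.388 of its height the radius interpolates to r₁+(r₂−r₁)t = 10.062, giving a regular 16-gon of that circumradius (area = (16/2)·10.062²·sin(360°/16) = 309.99 mm²); the cone at (0.5, 0.5): at t=0.114 of its height the radius interpolates to r₁+(r₂−r₁)t = 8.100, giving a regular 16-gon of that circumradius (area = (16/2)·8.100²·sin(360°/16) = 200.86 mm²); the sphere at (1, 10.5) does not reach this height (|z−center|=4.200 > r=4); After the difference (first − rest): starting from the cone (309.99 mm²), the cone at (0.5, 0.5) lies wholly inside it (removes its full 200.86 mm² and its 50.57 mm outline becomes a hole wall) — area = 109.12 mm²; (whole slice rotated 10° about Z — lengths, areas and connectivity unchanged). Overall, the cross-section is one region with 1 hole. Net area = 109.12 mm².

109.12 mm²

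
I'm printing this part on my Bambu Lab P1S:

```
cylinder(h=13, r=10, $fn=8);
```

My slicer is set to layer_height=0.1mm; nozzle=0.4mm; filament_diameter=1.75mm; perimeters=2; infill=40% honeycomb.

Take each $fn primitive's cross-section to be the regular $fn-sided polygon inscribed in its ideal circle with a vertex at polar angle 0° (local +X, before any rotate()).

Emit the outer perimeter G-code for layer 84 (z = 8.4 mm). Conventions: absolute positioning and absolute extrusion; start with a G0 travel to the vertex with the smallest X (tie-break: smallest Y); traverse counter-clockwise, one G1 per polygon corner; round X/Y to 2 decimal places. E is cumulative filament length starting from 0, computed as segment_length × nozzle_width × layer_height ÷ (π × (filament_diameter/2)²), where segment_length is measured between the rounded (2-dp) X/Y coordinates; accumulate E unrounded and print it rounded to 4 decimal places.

At z = 8.4 mm: the cylinder: section is a regular 8-gon, circumradius r=10. The outline is a single polygon with 8 vertices. Extrusion per mm of travel: 0.4 × 0.1 / (π × 0.875²) = 0.016630. Accumulating E over each segment gives final E = 1.0182.

G0 X-10.00 Y0.00 Z8.40
G1 X-7.07 Y-7.07 E0.1273
G1 X0.00 Y-10.00 E0.2545
G1 X7.07 Y-7.07 E0.3818
G1 X10.00 Y0.00 E0.5091
G1 X7.07 Y7.07 E0.6364
G1 X0.00 Y10.00 E0.7636
G1 X-7.07 Y7.07 E0.8909
G1 X-10.00 Y0.00 E1.0182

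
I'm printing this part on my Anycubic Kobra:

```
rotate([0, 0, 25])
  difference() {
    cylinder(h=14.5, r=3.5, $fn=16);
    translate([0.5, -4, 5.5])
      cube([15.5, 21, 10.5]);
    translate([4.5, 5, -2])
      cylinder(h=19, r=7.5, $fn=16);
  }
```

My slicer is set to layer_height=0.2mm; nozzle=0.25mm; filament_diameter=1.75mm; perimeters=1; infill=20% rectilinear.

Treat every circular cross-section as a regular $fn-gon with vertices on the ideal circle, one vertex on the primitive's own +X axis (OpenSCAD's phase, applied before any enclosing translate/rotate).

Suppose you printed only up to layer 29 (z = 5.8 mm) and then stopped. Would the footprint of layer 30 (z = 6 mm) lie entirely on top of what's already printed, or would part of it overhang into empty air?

entirely on top

Compare the two slices. At z = 5.8: the r=3.5 cylinder contributes a regular 16-gon of circumradius 3.5 (area = (16/2)·3.500²·sin(360°/16) = 37.50 mm²); the 15.5×21 cube at (0.5, -4) contributes its full rectangle (area 325.50 mm²); the cylinder at (4.5, 5): section is a regular 16-gon, circumradius r=7.5 (area = (16/2)·7.500²·sin(360°/16) = 172.21 mm²); Taking the first minus the rest: starting from the r=3.5 cylinder (37.50 mm²), the 15.5×21 cube at (0.5, -4) partially overlaps it — only the 15.30 mm² overlap (of its 325.50 mm²) is removed, clipping the outline; the r=7.5 cylinder at (4.5, 5) partially overlaps it — only the 8.85 mm² overlap (of its 172.21 mm²) is removed, clipping the outline — area = 13.35 mm²; (whole slice rotated 25° about Z — lengths, areas and connectivity unchanged). At z = 6: the r=3.5 cylinder contributes a regular 16-gon of circumradius 3.5 (area = (16/2)·3.500²·sin(360°/16) = 37.50 mm²); the cube at (0.5, -4) (footprint 15.5×21) is included at this height (area 325.50 mm²); the r=7.5 cylinder at (4.5, 5) contributes a regular 16-gon of circumradius 7.5 (area = (16/2)·7.500²·sin(360°/16) = 172.21 mm²); Subtracting the remaining from the first: starting from the r=3.5 cylinder (37.50 mm²), the 15.5×21 cube at (0.5, -4) partially overlaps it — only the 15.30 mm² overlap (of its 325.50 mm²) is removed, clipping the outline; the r=7.5 cylinder at (4.5, 5) partially overlaps it — only the 8.85 mm² overlap (of its 172.21 mm²) is removed, clipping the outline — area = 13.35 mm²; (whole slice rotated 25° about Z — lengths, areas and connectivity unchanged). Checking containment: the cross-section at z = 6 is a subset of the cross-section at z = 5.8.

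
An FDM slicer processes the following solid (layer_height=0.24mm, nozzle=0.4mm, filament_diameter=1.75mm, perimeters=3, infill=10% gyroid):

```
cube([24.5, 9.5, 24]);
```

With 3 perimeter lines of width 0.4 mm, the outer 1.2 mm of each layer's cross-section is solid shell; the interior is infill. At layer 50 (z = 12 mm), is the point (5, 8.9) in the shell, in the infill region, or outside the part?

shell

At z = 12 mm: the 24.5×9.5 cube contributes its full rectangle. Overall, the cross-section is a single solid region. The nearest boundary edge runs (24.50, 9.50)→(0.00, 9.50); distance from the point to it = 0.60 mm. The point is inside the cross-section, 0.60 mm from the nearest boundary — within the 1.2 mm shell band (3 × 0.4).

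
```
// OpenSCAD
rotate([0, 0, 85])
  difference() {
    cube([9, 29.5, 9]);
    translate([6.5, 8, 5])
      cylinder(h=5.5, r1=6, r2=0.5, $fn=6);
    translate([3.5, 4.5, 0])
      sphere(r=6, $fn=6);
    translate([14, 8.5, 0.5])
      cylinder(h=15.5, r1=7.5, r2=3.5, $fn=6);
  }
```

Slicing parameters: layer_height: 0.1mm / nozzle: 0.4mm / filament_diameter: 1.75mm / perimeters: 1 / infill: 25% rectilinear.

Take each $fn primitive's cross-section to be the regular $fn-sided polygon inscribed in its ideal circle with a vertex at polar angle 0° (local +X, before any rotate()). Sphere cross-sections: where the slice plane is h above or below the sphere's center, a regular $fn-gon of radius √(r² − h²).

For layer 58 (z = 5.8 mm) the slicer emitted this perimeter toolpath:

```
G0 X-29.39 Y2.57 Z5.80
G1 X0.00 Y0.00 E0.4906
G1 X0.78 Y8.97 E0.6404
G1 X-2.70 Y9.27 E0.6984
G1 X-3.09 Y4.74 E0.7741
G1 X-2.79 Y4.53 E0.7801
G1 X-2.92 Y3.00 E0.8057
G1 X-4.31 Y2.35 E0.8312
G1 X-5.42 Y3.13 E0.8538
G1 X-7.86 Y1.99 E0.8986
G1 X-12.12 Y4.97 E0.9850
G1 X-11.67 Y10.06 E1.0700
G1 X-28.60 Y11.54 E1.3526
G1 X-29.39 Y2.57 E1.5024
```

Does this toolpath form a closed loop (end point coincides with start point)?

yes

Start point (G0): (-29.39, 2.57). End point (last G1): the path returns to the start — closed.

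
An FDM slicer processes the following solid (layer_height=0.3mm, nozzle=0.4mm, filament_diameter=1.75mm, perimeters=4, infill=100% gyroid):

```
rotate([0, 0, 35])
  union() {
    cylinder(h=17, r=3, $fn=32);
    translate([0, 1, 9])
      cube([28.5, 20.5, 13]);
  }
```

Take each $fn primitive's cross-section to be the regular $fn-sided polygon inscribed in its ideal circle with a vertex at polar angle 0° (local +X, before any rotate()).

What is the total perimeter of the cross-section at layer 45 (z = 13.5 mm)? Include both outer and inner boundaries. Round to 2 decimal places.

At z = 13.5 mm: the r=3 cylinder gives a regular 32-gon of circumradius 3 (constant along its height) (perimeter = 2·32·3.000·sin(180°/32) = 18.82 mm); the cube at (0, 1) (footprint 28.5×20.5) is included at this height (perimeter 98.00 mm); Combining (union): the regions partially overlap (shared area 4.09 mm²), so the edge portions inside another operand are dropped and the merged outline is re-measured after clipping — boundary = 108.32 mm; (rotated 35° about Z; rotation is an isometry so areas/perimeters/island counts are preserved). Overall, the cross-section is a single solid region. Total boundary length (outer) = 108.32 mm.

108.32 mm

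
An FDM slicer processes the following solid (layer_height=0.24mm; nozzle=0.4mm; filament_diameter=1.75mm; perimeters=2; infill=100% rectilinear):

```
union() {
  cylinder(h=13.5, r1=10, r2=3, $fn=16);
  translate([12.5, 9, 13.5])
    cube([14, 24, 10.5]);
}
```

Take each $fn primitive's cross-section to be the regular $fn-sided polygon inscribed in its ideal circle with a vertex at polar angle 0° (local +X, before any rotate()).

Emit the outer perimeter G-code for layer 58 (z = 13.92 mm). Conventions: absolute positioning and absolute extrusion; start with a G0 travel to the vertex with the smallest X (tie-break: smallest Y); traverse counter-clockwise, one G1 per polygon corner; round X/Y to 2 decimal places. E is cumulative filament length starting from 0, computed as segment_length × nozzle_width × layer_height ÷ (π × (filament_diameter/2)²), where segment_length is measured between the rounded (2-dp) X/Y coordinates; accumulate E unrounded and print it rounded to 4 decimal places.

G0 X12.50 Y9.00 Z13.92
G1 X26.50 Y9.00 E0.5588
G1 X26.50 Y33.00 E1.5167
G1 X12.50 Y33.00 E2.0754
G1 X12.50 Y9.00 E3.0333

At z = 13.92 mm: the cone does not reach this height (z outside [0, 13.5]); the cube at (12.5, 9) is present — its section is the full 14×24 rectangle; Merging all regions: only the 14×24 cube at (12.5, 9) is present, so the union is just that shape — 1 connected region. The outline is a single polygon with 4 vertices. Extrusion per mm of travel: 0.4 × 0.24 / (π × 0.875²) = 0.039912. Accumulating E over each segment gives final E = 3.0333.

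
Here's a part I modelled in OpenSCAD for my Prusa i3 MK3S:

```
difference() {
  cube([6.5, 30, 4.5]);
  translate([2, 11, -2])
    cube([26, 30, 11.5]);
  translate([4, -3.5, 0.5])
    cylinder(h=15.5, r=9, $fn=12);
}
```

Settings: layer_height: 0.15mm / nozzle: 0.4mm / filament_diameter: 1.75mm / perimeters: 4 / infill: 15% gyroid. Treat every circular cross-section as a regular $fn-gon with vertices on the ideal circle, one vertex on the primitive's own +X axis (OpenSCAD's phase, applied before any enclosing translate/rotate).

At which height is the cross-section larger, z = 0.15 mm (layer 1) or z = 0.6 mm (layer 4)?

layer 1 (z = 0.15 mm)

Layer 1 (z = 0.15): the 6.5×30 cube contributes its full rectangle (area 195.00 mm²); the 26×30 cube at (2, 11) contributes its full rectangle (area 780.00 mm²); the cylinder at (4, -3.5) is not intersected at this z (z outside [0.5, 16]); Subtracting the remaining from the first: starting from the 6.5×30 cube (195.00 mm²), the 26×30 cube at (2, 11) partially overlaps it — only the 85.50 mm² overlap (of its 780.00 mm²) is removed, clipping the outline — area = 109.50 mm². So its area = 109.50 mm². Layer 4 (z = 0.6): the cube (footprint 6.5×30) is included at this height (area 195.00 mm²); the cube at (2, 11) (footprint 26×30) is included at this height (area 780.00 mm²); the r=9 cylinder at (4, -3.5) gives a regular 12-gon of circumradius 9 (constant along its height) (area = (12/2)·9.000²·sin(360°/12) = 243.00 mm²); Subtracting the remaining from the first: starting from the 6.5×30 cube (195.00 mm²), the 26×30 cube at (2, 11) partially overlaps it — only the 85.50 mm² overlap (of its 780.00 mm²) is removed, clipping the outline; the r=9 cylinder at (4, -3.5) partially overlaps it — only the 32.77 mm² overlap (of its 243.00 mm²) is removed, clipping the outline — area = 76.73 mm². So its area = 76.73 mm². Layer 1 is larger (109.50 vs 76.73 mm²).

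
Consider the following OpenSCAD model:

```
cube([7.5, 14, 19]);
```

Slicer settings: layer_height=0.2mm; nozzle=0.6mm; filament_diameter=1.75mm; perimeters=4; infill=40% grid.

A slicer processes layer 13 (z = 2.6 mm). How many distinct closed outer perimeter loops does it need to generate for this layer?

1

At z = 2.6 mm: the cube is present — its section is the full 7.5×14 rectangle. The result has 1 disconnected region.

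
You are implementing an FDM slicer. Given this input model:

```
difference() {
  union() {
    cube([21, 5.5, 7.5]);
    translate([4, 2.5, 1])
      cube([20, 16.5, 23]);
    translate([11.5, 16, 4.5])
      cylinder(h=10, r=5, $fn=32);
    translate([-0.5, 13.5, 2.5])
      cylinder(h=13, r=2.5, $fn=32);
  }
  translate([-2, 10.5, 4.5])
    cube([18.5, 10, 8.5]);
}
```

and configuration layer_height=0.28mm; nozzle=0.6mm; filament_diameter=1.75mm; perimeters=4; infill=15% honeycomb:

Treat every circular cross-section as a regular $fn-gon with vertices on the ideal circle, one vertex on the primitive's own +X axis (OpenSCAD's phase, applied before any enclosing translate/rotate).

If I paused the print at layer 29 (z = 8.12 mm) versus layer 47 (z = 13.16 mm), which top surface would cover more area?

layer 47 (z = 13.16 mm)

Layer 29 (z = 8.12): the cube does not reach this height (z outside [0, 7.5]); the 20×16.5 cube at (4, 2.5) contributes its full rectangle (area 330.00 mm²); the cylinder at (11.5, 16): section is a regular 32-gon, circumradius r=5 (area = (32/2)·5.000²·sin(360°/32) = 78.04 mm²); the r=2.5 cylinder at (-0.5, 13.5) contributes a regular 32-gon of circumradius 2.5 (area = (32/2)·2.500²·sin(360°/32) = 19.51 mm²); Taking the union: the regions partially overlap — summed areas 427.55 mm² minus the doubly-counted overlap 67.00 mm² gives 360.54 mm² — area = 360.54 mm²; the cube at (-2, 10.5) is present — its section is the full 18.5×10 rectangle (area 185.00 mm²); Subtracting the remaining from the first: starting from the result so far (360.54 mm²), the 18.5×10 cube at (-2, 10.5) partially overlaps it — only the 132.63 mm² overlap (of its 185.00 mm²) is removed, clipping the outline — area = 227.91 mm². So its area = 227.91 mm². Layer 47 (z = 13.16): the cube does not reach this height (z outside [0, 7.5]); the cube at (4, 2.5) is present — its section is the full 20×16.5 rectangle (area 330.00 mm²); the r=5 cylinder at (11.5, 16) gives a regular 32-gon of circumradius 5 (constant along its height) (area = (32/2)·5.000²·sin(360°/32) = 78.04 mm²); the cylinder at (-0.5, 13.5): section is a regular 32-gon, circumradius r=2.5 (area = (32/2)·2.500²·sin(360°/32) = 19.51 mm²); Taking the union: the regions partially overlap — summed areas 427.55 mm² minus the doubly-counted overlap 67.00 mm² gives 360.54 mm² — area = 360.54 mm²; the cube at (-2, 10.5) is absent (z outside [4.5, 13]); After the difference (first − rest): none of the subtracted shapes is present at this height, so that combined region is unchanged — area = 360.54 mm². So its area = 360.54 mm². Layer 47 is larger (360.54 vs 227.91 mm²).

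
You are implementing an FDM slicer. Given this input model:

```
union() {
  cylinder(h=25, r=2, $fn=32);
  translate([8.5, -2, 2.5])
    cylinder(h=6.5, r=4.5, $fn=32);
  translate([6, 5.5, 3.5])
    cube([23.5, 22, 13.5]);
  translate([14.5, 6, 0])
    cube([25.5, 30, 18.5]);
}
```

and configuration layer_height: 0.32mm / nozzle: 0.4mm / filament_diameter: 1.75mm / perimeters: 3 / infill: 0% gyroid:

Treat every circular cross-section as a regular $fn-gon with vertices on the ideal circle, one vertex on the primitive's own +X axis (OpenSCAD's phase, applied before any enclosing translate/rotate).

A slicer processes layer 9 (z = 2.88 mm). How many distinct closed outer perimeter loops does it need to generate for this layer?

3

At z = 2.88 mm: the r=2 cylinder contributes a regular 32-gon of circumradius 2; the r=4.5 cylinder at (8.5, -2) gives a regular 32-gon of circumradius 4.5 (constant along its height); the cube at (6, 5.5) does not reach this height (z outside [3.5, 17]); the cube at (14.5, 6) is present — its section is the full 25.5×30 rectangle; Combining (union): the 3 present regions are separate (no shared area or edge), so areas and boundary lengths simply add and each stays a separate island — 3 connected regions. The result has 3 disconnected regions.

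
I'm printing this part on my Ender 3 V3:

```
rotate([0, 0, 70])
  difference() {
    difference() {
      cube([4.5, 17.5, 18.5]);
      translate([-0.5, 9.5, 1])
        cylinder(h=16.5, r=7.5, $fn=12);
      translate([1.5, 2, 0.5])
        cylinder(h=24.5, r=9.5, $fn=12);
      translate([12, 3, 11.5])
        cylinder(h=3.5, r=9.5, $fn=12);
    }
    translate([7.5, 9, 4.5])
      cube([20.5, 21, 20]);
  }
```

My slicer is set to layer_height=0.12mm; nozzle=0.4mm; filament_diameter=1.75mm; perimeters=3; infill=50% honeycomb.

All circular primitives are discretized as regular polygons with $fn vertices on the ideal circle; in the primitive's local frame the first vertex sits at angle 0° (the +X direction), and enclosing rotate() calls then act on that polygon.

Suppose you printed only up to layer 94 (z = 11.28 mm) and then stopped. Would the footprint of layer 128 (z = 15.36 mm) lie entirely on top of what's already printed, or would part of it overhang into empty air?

Compare the two slices. At z = 11.28: the cube is present — its section is the full 4.5×17.5 rectangle (area 78.75 mm²); the r=7.5 cylinder at (-0.5, 9.5) gives a regular 12-gon of circumradius 7.5 (constant along its height) (area = (12/2)·7.500²·sin(360°/12) = 168.75 mm²); the r=9.5 cylinder at (1.5, 2) contributes a regular 12-gon of circumradius 9.5 (area = (12/2)·9.500²·sin(360°/12) = 270.75 mm²); the cylinder at (12, 3) is not intersected at this z (z outside [11.5, 15]); After the difference (first − rest): starting from the 4.5×17.5 cube (78.75 mm²), the r=7.5 cylinder at (-0.5, 9.5) partially overlaps it — only the 59.72 mm² overlap (of its 168.75 mm²) is removed, clipping the outline; the r=9.5 cylinder at (1.5, 2) partially overlaps it — only the 12.89 mm² overlap (of its 270.75 mm²) is removed, clipping the outline — area = 6.14 mm²; the 20.5×21 cube at (7.5, 9) contributes its full rectangle (area 430.50 mm²); After the difference (first − rest): starting from the result so far (6.14 mm²), the 20.5×21 cube at (7.5, 9) misses the remaining region (no effect) — area = 6.14 mm²; (whole slice rotated 70° about Z — lengths, areas and connectivity unchanged). At z = 15.36: the 4.5×17.5 cube contributes its full rectangle (area 78.75 mm²); the r=7.5 cylinder at (-0.5, 9.5) contributes a regular 12-gon of circumradius 7.5 (area = (12/2)·7.500²·sin(360°/12) = 168.75 mm²); the r=9.5 cylinder at (1.5, 2) contributes a regular 12-gon of circumradius 9.5 (area = (12/2)·9.500²·sin(360°/12) = 270.75 mm²); the cylinder at (12, 3) does not reach this height (z outside [11.5, 15]); Subtracting the remaining from the first: starting from the 4.5×17.5 cube (78.75 mm²), the r=7.5 cylinder at (-0.5, 9.5) partially overlaps it — only the 59.72 mm² overlap (of its 168.75 mm²) is removed, clipping the outline; the r=9.5 cylinder at (1.5, 2) partially overlaps it — only the 12.89 mm² overlap (of its 270.75 mm²) is removed, clipping the outline — area = 6.14 mm²; the cube at (7.5, 9) (footprint 20.5×21) is included at this height (area 430.50 mm²); After the difference (first − rest): starting from the result so far (6.14 mm²), the 20.5×21 cube at (7.5, 9) misses the remaining region (no effect) — area = 6.14 mm²; (whole slice rotated 70° about Z — lengths, areas and connectivity unchanged). Checking containment: the cross-section at z = 15.36 is a subset of the cross-section at z = 11.28.

entirely on top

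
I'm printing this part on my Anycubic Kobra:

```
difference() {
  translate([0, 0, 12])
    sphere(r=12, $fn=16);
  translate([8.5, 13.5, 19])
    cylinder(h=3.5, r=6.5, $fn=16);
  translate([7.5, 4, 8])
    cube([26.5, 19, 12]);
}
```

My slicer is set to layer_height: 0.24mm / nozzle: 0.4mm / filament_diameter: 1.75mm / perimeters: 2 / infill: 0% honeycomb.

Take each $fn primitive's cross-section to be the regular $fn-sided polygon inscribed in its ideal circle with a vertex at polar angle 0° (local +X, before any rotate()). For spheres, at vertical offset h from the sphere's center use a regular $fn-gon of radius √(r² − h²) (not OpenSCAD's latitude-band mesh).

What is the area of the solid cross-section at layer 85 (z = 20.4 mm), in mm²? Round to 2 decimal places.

224.83 mm²

At z = 20.4 mm: the r=12 sphere contributes a regular 16-gon of circumradius √(12²−8.4²) = 8.570 (area = (16/2)·8.570²·sin(360°/16) = 224.83 mm²); the cylinder at (8.5, 13.5): section is a regular 16-gon, circumradius r=6.5 (area = (16/2)·6.500²·sin(360°/16) = 129.35 mm²); the cube at (7.5, 4) is not intersected at this z (z outside [8, 20]); Subtracting the remaining from the first: starting from the r=12 sphere (224.83 mm²), the r=6.5 cylinder at (8.5, 13.5) misses the remaining region (no effect) — area = 224.83 mm². Overall, the cross-section is a single solid region. Net area = 224.83 mm².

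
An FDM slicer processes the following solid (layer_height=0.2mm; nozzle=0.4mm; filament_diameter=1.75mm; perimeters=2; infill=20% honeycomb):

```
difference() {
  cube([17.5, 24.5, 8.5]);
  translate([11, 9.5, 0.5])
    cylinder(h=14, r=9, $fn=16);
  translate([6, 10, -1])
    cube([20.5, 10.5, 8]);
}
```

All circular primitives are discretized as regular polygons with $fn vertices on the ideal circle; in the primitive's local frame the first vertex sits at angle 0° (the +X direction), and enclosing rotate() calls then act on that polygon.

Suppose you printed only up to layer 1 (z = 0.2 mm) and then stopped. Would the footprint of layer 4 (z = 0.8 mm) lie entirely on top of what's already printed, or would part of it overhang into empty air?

entirely on top

Compare the two slices. At z = 0.2: the cube is present — its section is the full 17.5×24.5 rectangle (area 428.75 mm²); the cylinder at (11, 9.5) does not reach this height (z outside [0.5, 14.5]); the cube at (6, 10) (footprint 20.5×10.5) is included at this height (area 215.25 mm²); Subtracting the remaining from the first: starting from the 17.5×24.5 cube (428.75 mm²), the 20.5×10.5 cube at (6, 10) partially overlaps it — only the 120.75 mm² overlap (of its 215.25 mm²) is removed, clipping the outline — area = 308.00 mm². At z = 0.8: the cube (footprint 17.5×24.5) is included at this height (area 428.75 mm²); the r=9 cylinder at (11, 9.5) contributes a regular 16-gon of circumradius 9 (area = (16/2)·9.000²·sin(360°/16) = 247.98 mm²); the cube at (6, 10) is present — its section is the full 20.5×10.5 rectangle (area 215.25 mm²); After the difference (first − rest): starting from the 17.5×24.5 cube (428.75 mm²), the r=9 cylinder at (11, 9.5) partially overlaps it — only the 228.19 mm² overlap (of its 247.98 mm²) is removed, clipping the outline; the 20.5×10.5 cube at (6, 10) partially overlaps it — only the 32.46 mm² overlap (of its 215.25 mm²) is removed, clipping the outline — area = 168.11 mm². Checking containment: the cross-section at z = 0.8 is a subset of the cross-section at z = 0.2.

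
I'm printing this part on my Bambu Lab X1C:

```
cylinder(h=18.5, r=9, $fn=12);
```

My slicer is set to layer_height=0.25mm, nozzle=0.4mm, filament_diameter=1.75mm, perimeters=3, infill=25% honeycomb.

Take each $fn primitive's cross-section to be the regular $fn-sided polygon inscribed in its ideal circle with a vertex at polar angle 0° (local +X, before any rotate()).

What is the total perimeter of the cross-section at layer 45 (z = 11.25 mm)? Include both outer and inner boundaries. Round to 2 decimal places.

At z = 11.25 mm: the r=9 cylinder gives a regular 12-gon of circumradius 9 (constant along its height) (perimeter = 2·12·9.000·sin(180°/12) = 55.90 mm). Overall, the cross-section is a single solid region. Total boundary length (outer) = 55.90 mm.

55.90 mm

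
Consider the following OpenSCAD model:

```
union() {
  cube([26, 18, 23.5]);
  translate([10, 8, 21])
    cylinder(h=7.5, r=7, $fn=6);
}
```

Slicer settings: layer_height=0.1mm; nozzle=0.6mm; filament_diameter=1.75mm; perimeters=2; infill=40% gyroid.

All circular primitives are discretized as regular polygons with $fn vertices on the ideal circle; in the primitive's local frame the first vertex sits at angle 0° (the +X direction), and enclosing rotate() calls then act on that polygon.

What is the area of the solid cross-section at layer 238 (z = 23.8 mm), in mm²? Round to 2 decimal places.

At z = 23.8 mm: the cube does not reach this height (z outside [0, 23.5]); the r=7 cylinder at (10, 8) gives a regular 6-gon of circumradius 7 (constant along its height) (area = (6/2)·7.000²·sin(360°/6) = 127.31 mm²); Merging all regions: only the r=7 cylinder at (10, 8) is present, so the union is just that shape — area = 127.31 mm². Overall, the cross-section is a single solid region. Net area = 127.31 mm².

127.31 mm²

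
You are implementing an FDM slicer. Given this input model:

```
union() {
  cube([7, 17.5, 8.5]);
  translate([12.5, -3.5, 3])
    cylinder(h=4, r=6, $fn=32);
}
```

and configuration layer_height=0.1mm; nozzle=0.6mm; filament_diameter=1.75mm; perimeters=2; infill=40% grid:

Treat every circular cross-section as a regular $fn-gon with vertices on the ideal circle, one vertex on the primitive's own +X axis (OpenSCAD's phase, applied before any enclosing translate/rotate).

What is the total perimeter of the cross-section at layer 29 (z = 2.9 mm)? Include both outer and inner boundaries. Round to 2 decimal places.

49.00 mm

At z = 2.9 mm: the 7×17.5 cube contributes its full rectangle (perimeter 49.00 mm); the cylinder at (12.5, -3.5) is absent (z outside [3, 7]); Combining (union): only the 7×17.5 cube is present, so the union is just that shape — boundary = 49.00 mm. Overall, the cross-section is a single solid region. Total boundary length (outer) = 49.00 mm.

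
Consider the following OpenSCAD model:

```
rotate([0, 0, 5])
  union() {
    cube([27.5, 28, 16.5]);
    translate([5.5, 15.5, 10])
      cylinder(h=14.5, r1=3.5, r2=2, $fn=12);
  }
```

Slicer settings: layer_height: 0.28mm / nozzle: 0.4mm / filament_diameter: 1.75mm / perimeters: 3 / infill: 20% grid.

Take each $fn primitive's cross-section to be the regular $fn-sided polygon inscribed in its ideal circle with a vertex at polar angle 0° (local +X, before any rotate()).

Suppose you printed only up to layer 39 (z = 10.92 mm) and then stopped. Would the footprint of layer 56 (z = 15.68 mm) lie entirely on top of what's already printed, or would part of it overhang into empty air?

Compare the two slices. At z = 10.92: the 27.5×28 cube contributes its full rectangle (area 770.00 mm²); the cone at (5.5, 15.5) contributes a regular 12-gon of circumradius 3.405 (interpolated between r1=3.5 and r2=2 at t=0.063) (area = (12/2)·3.405²·sin(360°/12) = 34.78 mm²); Merging all regions: the cone at (5.5, 15.5) lies entirely inside the 27.5×28 cube, so the union is just the 27.5×28 cube — area = 770.00 mm²; (whole slice rotated 5° about Z — lengths, areas and connectivity unchanged). At z = 15.68: the cube (footprint 27.5×28) is included at this height (area 770.00 mm²); the cone at (5.5, 15.5): at t=0.392 of its height the radius interpolates to r₁+(r₂−r₁)t = 2.912, giving a regular 12-gon of that circumradius (area = (12/2)·2.912²·sin(360°/12) = 25.45 mm²); Taking the union: the cone at (5.5, 15.5) lies entirely inside the 27.5×28 cube, so the union is just the 27.5×28 cube — area = 770.00 mm²; (whole slice rotated 5° about Z — lengths, areas and connectivity unchanged). Checking containment: the cross-section at z = 15.68 is a subset of the cross-section at z = 10.92.

entirely on top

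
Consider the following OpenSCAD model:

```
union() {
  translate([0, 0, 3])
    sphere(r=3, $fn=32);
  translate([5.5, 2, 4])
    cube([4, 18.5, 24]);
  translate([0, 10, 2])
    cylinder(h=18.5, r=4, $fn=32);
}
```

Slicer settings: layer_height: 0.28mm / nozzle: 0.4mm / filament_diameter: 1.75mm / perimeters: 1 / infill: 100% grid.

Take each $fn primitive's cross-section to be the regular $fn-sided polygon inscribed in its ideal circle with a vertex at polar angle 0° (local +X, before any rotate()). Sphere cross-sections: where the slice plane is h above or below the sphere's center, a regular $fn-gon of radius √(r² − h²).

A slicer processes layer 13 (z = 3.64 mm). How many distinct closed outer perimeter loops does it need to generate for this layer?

2

At z = 3.64 mm: the r=3 sphere contributes a regular 32-gon of circumradius √(3²−0.64²) = 2.931; the cube at (5.5, 2) does not reach this height (z outside [4, 28]); the cylinder at (0, 10): section is a regular 32-gon, circumradius r=4; Combining (union): the 2 present regions are separate (no shared area or edge), so areas and boundary lengths simply add and each stays a separate island — 2 connected regions. The result has 2 disconnected regions.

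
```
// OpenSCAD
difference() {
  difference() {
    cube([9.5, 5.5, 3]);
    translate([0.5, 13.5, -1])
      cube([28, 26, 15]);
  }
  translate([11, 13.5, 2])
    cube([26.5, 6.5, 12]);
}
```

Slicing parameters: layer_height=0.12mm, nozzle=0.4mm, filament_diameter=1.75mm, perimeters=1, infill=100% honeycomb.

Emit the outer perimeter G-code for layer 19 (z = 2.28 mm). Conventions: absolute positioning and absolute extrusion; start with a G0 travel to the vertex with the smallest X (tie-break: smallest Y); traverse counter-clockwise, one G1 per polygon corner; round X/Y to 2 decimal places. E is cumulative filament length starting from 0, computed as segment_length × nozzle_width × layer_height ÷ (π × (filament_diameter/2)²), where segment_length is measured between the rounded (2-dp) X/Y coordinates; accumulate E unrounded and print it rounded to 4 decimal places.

At z = 2.28 mm: the cube (footprint 9.5×5.5) is included at this height; the 28×26 cube at (0.5, 13.5) contributes its full rectangle; Taking the first minus the rest: starting from the 9.5×5.5 cube, the 28×26 cube at (0.5, 13.5) misses the remaining region (no effect) — 1 connected region; the cube at (11, 13.5) is present — its section is the full 26.5×6.5 rectangle; Subtracting the remaining from the first: starting from the result so far, the 26.5×6.5 cube at (11, 13.5) misses the remaining region (no effect) — 1 connected region. The outline is a single polygon with 4 vertices. Extrusion per mm of travel: 0.4 × 0.12 / (π × 0.875²) = 0.019956. Accumulating E over each segment gives final E = 0.5987.

G0 X0.00 Y0.00 Z2.28
G1 X9.50 Y0.00 E0.1896
G1 X9.50 Y5.50 E0.2993
G1 X0.00 Y5.50 E0.4889
G1 X0.00 Y0.00 E0.5987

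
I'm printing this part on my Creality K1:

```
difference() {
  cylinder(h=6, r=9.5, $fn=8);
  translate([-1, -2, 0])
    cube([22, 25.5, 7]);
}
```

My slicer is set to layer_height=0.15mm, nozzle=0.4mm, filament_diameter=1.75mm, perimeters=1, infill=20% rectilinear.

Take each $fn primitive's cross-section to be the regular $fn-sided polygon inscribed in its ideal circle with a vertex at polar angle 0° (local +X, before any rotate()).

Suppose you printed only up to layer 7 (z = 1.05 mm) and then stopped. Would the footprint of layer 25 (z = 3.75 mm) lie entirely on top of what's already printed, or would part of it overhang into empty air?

Compare the two slices. At z = 1.05: the cylinder: section is a regular 8-gon, circumradius r=9.5 (area = (8/2)·9.500²·sin(360°/8) = 255.27 mm²); the cube at (-1, -2) (footprint 22×25.5) is included at this height (area 561.00 mm²); After the difference (first − rest): starting from the r=9.5 cylinder (255.27 mm²), the 22×25.5 cube at (-1, -2) partially overlaps it — only the 93.28 mm² overlap (of its 561.00 mm²) is removed, clipping the outline — area = 161.98 mm². At z = 3.75: the r=9.5 cylinder contributes a regular 8-gon of circumradius 9.5 (area = (8/2)·9.500²·sin(360°/8) = 255.27 mm²); the cube at (-1, -2) (footprint 22×25.5) is included at this height (area 561.00 mm²); Subtracting the remaining from the first: starting from the r=9.5 cylinder (255.27 mm²), the 22×25.5 cube at (-1, -2) partially overlaps it — only the 93.28 mm² overlap (of its 561.00 mm²) is removed, clipping the outline — area = 161.98 mm². Checking containment: the cross-section at z = 3.75 is a subset of the cross-section at z = 1.05.

entirely on top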